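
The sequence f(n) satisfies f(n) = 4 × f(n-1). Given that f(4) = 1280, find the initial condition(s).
In general f(n) = 4ⁿ · f(0). At n = 4: f(0) = f(4) / 4^4 = 1280 / 256 = 5.

f(0) = 5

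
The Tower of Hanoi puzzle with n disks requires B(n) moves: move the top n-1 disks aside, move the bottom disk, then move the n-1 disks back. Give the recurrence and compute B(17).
Moving n disks = move the top n-1 disks aside (B(n-1) moves) + move the largest disk (1 move) + move the n-1 disks back on top (B(n-1) moves), so B(n) = 2B(n-1) + 1, with B(1) = 1 (a single disk takes one move).
First terms: 1, 3, 7, 15, 31, 63, … — each is one less than a power of 2. Indeed B(n) + 1 = 2(B(n-1) + 1) with B(1) + 1 = 2, so B(n) + 1 = 2ⁿ and B(n) = 2ⁿ - 1.
Hence B(17) = 2^17 - 1 = 131072 - 1 = 131071.

B(n) = 2B(n-1) + 1, B(1) = 1; B(17) = 131071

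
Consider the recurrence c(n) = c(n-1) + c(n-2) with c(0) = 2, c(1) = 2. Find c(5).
Computing the sequence terms:
2, 2, 4, 6, 10, 16

16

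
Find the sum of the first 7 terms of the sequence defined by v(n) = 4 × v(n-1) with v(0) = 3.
Computing the sequence terms: 3, 12, 48, 192, 768, 3072, 12288
Adding these values together:

16383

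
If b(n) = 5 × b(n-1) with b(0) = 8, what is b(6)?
Computing step by step:
b(0) = 8
b(1) = 5 × 8 = 40
b(2) = 5 × 40 = 200
b(3) = 5 × 200 = 1000
b(4) = 5 × 1000 = 5000
b(5) = 5 × 5000 = 25000
b(6) = 5 × 25000 = 125000

125000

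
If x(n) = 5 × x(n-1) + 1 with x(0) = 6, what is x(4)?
Computing step by step:
x(0) = 6
x(1) = 5 × 6 + 1 = 31
x(2) = 5 × 31 + 1 = 156
x(3) = 5 × 156 + 1 = 781
x(4) = 5 × 781 + 1 = 3906

3906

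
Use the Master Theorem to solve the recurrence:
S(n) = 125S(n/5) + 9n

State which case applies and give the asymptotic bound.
Master Theorem template: S(n) = a·S(n/b) + f(n).
Here: a=125, b=5, f(n)=9n
Compute log_b(a) = log_5(125) = 3.
f(n) = 9n = O(n^(3-ε)) with ε = 2. Case 1: S(n) = Θ(n^log_b(a)) = Θ(n^3).

Case 1: S(n) = Θ(n^3)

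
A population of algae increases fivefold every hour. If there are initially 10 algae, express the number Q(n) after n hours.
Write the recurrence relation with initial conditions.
Each hour multiplies the count by 5, so the count after n hours depends only on the count after n-1 hours: Q(n) = 5 × Q(n-1). The starting count gives Q(0) = 10.
Unrolling n times gives the closed form Q(n) = 10 × 5ⁿ.

Q(n) = 5 × Q(n-1), Q(0) = 10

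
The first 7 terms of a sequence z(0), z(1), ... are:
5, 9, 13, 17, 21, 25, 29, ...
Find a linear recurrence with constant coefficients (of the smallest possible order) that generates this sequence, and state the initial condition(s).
Look for the lowest-order linear relation among consecutive terms.
Observation: consecutive differences are constant (= 4).
Check at n=2: 1·9 + 4 = 13. ✓

z(n) = z(n-1) + 4, z(0) = 5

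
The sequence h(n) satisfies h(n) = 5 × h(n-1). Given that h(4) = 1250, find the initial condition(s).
In general h(n) = 5ⁿ · h(0). At n = 4: h(0) = h(4) / 5^4 = 1250 / 625 = 2.

h(0) = 2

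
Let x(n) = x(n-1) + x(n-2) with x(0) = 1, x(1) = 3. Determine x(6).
Computing the sequence terms:
1, 3, 4, 7, 11, 18, 29

29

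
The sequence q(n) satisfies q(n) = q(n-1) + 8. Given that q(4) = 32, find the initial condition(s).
q(4) = q(0) + 4·8, so q(0) = 32 - 32 = 0.

q(0) = 0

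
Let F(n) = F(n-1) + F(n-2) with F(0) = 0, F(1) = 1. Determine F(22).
Computing the sequence terms:
0, 1, 1, 2, 3, 5, 8, 13, 21, 34, 55, 89, 144, 233, 377, 610, 987, 1597, 2584, 4181, 6765, 10946, 17711

17711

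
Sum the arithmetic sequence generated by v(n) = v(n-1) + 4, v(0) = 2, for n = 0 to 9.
Computing the sequence terms: 2, 6, 10, 14, 18, 22, 26, 30, 34, 38
Adding these values together:

200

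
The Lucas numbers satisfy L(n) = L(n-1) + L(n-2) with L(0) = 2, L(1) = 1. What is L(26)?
Computing the sequence terms:
2, 1, 3, 4, 7, 11, 18, 29, 47, 76, 123, 199, 322, 521, 843, 1364, 2207, 3571, 5778, 9349, 15127, 24476, 39603, 64079, 103682, 167761, 271443

271443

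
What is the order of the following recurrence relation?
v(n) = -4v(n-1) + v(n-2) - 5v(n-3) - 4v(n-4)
The order is the largest lag k for which v(n-k) appears. Here the deepest term is v(n-4), so the order is 4.

Order 4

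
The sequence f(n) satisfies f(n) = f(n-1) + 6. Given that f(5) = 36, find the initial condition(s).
f(5) = f(0) + 5·6, so f(0) = 36 - 30 = 6.

f(0) = 6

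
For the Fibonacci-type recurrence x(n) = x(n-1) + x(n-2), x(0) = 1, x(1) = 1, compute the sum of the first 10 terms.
Computing the sequence terms: 1, 1, 2, 3, 5, 8, 13, 21, 34, 55
Adding these values together:

143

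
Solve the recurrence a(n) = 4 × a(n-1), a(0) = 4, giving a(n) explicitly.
Recurrence: a(n) = 4 × a(n-1), initial: a(0) = 4.
Each term is 4 times the previous, so this is geometric with ratio 4. After n steps: a(n) = a(0)·4ⁿ = 4·4ⁿ.

a(n) = 4·4ⁿ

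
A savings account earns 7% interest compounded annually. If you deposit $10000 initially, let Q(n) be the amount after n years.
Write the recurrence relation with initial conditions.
Each year the balance grows by 7%, i.e. is multiplied by 1 + 7/100 = 1.07, so Q(n) = 1.07 × Q(n-1). The initial deposit gives Q(0) = 10000.
Unrolling gives the closed form Q(n) = 10000 × (1.07)ⁿ.

Q(n) = 1.07 × Q(n-1), Q(0) = 10000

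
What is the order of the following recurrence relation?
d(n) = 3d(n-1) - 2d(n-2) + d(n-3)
The order is the largest lag k for which d(n-k) appears. Here the deepest term is d(n-3), so the order is 3.

Order 3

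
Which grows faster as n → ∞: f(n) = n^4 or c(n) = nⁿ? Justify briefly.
Comparing growth rates:
Growth-rate hierarchy: log n ≺ any polynomial ≺ any exponential cⁿ (c>1) ≺ n! ≺ nⁿ.
super-exponential nⁿ dominates polynomial degree 4 asymptotically.

c(n) grows faster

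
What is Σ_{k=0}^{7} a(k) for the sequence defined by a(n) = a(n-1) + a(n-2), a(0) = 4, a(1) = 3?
Computing the sequence terms: 4, 3, 7, 10, 17, 27, 44, 71
Adding these values together:

183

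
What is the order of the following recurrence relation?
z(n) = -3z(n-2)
The order is the largest lag k for which z(n-k) appears. Here the deepest term is z(n-2), so the order is 2.

Order 2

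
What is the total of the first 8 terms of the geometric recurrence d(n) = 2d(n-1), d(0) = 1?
Computing the sequence terms: 1, 2, 4, 8, 16, 32, 64, 128
Adding these values together:

255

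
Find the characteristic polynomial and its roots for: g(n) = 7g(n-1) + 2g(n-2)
Substitute g(n) = rⁿ and divide through by rⁿ⁻²: r² - 7r - 2 = 0
Discriminant: 7² + 4·2 = 57, not a perfect square, so by the quadratic formula r = (7 ± √57)/2.
General solution: g(n) = A·r₁ⁿ + B·r₂ⁿ where r₁,r₂ = (7 ± √57)/2

Characteristic: r² - 7r - 2 = 0, Roots: r = (7 ± √57)/2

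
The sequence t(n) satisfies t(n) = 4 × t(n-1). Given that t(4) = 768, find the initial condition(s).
In general t(n) = 4ⁿ · t(0). At n = 4: t(0) = t(4) / 4^4 = 768 / 256 = 3.

t(0) = 3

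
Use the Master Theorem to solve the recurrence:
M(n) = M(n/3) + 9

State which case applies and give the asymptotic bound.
Master Theorem template: M(n) = a·M(n/b) + f(n).
Here: a=1, b=3, f(n)=9
Compute log_b(a) = log_3(1) = 0.
f(n) = 9 = Θ(1). Case 2: M(n) = Θ(log n).

Case 2: M(n) = Θ(log n)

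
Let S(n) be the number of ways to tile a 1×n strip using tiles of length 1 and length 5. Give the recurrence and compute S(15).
Condition on the last tile: it has length 1 (leaving a 1×(n-1) strip) or length 5 (leaving a 1×(n-5) strip), so S(n) = S(n-1) + S(n-5) (order-5 linear recurrence).
For 0 ≤ i < 5 only unit tiles fit, so S(i) = 1.
Iterating the recurrence: S(5) = 2, S(6) = 3, S(7) = 4, S(8) = 5, S(9) = 6, S(10) = 8, S(11) = 11, S(12) = 15, S(13) = 20, S(14) = 26, S(15) = 34.

S(n) = S(n-1) + S(n-5), with S(i) = 1 for 0 ≤ i < 5; S(15) = 34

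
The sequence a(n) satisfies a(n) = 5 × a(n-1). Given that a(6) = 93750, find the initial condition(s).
In general a(n) = 5ⁿ · a(0). At n = 6: a(0) = a(6) / 5^6 = 93750 / 15625 = 6.

a(0) = 6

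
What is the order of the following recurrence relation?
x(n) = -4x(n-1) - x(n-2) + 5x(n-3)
The order is the largest lag k for which x(n-k) appears. Here the deepest term is x(n-3), so the order is 3.

Order 3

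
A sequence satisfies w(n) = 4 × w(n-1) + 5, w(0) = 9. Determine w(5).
Computing step by step:
w(0) = 9
w(1) = 4 × 9 + 5 = 41
w(2) = 4 × 41 + 5 = 169
w(3) = 4 × 169 + 5 = 681
w(4) = 4 × 681 + 5 = 2729
w(5) = 4 × 2729 + 5 = 10921

10921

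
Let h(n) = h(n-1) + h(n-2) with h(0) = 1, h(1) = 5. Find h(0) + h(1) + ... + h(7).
Computing the sequence terms: 1, 5, 6, 11, 17, 28, 45, 73
Adding these values together:

186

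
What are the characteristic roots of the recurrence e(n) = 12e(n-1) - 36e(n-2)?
Substitute e(n) = rⁿ and divide through by rⁿ⁻²: r² - 12r + 36 = 0
Factor: (r - 6)² = 0, so r = 6 (double root).
General solution: e(n) = (A + Bn)·6ⁿ

Characteristic: r² - 12r + 36 = 0, Roots: r = 6 (double root)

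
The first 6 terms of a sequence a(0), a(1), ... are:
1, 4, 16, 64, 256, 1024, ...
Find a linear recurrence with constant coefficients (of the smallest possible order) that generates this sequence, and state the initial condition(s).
Look for the lowest-order linear relation among consecutive terms.
Observation: each term is 4× the previous.
Check at n=2: 4·4 = 16. ✓

a(n) = 4 × a(n-1), a(0) = 1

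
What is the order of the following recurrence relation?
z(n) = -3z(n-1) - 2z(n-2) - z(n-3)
The order is the largest lag k for which z(n-k) appears. Here the deepest term is z(n-3), so the order is 3.

Order 3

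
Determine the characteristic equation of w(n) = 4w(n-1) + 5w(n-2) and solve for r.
Substitute w(n) = rⁿ and divide through by rⁿ⁻²: r² - 4r - 5 = 0
Factor: (r - 5)(r + 1) = 0, so r = 5, -1.
General solution: w(n) = A·5ⁿ + B·(-1)ⁿ

Characteristic: r² - 4r - 5 = 0, Roots: r = 5, -1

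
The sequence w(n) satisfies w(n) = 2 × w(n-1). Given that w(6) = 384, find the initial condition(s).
In general w(n) = 2ⁿ · w(0). At n = 6: w(0) = w(6) / 2^6 = 384 / 64 = 6.

w(0) = 6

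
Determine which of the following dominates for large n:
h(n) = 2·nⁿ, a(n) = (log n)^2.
Comparing growth rates:
Growth-rate hierarchy: log n ≺ any polynomial ≺ any exponential cⁿ (c>1) ≺ n! ≺ nⁿ.
super-exponential nⁿ dominates polylogarithmic (log n)^2 asymptotically.

h(n) grows faster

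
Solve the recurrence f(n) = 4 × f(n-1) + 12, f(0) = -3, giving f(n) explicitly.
Recurrence: f(n) = 4 × f(n-1) + 12, initial: f(0) = -3.
Try f(n) = A·4ⁿ + C. Substituting: A·4ⁿ + C = 4(A·4ⁿ⁻¹ + C) + 12 = A·4ⁿ + 4C + 12, so C = 4C + 12, giving C = -4. Then f(0) = A - 4 = -3 gives A = 1.

f(n) = 4ⁿ - 4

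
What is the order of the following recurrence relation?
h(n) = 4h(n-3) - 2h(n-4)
The order is the largest lag k for which h(n-k) appears. Here the deepest term is h(n-4), so the order is 4.

Order 4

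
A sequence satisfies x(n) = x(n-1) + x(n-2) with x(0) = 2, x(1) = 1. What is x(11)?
Computing the sequence terms:
2, 1, 3, 4, 7, 11, 18, 29, 47, 76, 123, 199

199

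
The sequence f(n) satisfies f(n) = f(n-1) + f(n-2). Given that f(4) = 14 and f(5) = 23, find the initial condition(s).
Work backwards using f(k) = f(k+2) - f(k+1):
f(3) = f(5) - f(4) = 23 - 14 = 9
f(2) = f(4) - f(3) = 14 - 9 = 5
f(1) = f(3) - f(2) = 9 - 5 = 4
f(0) = f(2) - f(1) = 5 - 4 = 1

f(0) = 1, f(1) = 4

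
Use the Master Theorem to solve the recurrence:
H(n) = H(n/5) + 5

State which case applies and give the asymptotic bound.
Master Theorem template: H(n) = a·H(n/b) + f(n).
Here: a=1, b=5, f(n)=5
Compute log_b(a) = log_5(1) = 0.
f(n) = 5 = Θ(1). Case 2: H(n) = Θ(log n).

Case 2: H(n) = Θ(log n)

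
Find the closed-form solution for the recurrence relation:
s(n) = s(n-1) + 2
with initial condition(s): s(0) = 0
Recurrence: s(n) = s(n-1) + 2, initial: s(0) = 0.
Each step adds 2, so s(n) = s(0) + 2n = 2n.

s(n) = 2n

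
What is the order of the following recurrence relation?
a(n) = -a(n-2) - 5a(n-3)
The order is the largest lag k for which a(n-k) appears. Here the deepest term is a(n-3), so the order is 3.

Order 3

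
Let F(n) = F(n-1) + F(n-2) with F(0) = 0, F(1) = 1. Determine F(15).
Computing the sequence terms:
0, 1, 1, 2, 3, 5, 8, 13, 21, 34, 55, 89, 144, 233, 377, 610

610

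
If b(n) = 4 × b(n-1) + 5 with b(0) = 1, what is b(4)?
Computing step by step:
b(0) = 1
b(1) = 4 × 1 + 5 = 9
b(2) = 4 × 9 + 5 = 41
b(3) = 4 × 41 + 5 = 169
b(4) = 4 × 169 + 5 = 681

681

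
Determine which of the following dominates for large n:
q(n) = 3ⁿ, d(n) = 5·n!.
Comparing growth rates:
Growth-rate hierarchy: log n ≺ any polynomial ≺ any exponential cⁿ (c>1) ≺ n! ≺ nⁿ.
factorial dominates exponential base 3 asymptotically.

d(n) grows faster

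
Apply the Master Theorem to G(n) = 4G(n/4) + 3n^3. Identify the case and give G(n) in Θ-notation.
Master Theorem template: G(n) = a·G(n/b) + f(n).
Here: a=4, b=4, f(n)=3n^3
Compute log_b(a) = log_4(4) = 1.
f(n) = 3n^3 = Ω(n^(1+ε)) with ε = 2, and the regularity condition holds (a·f(n/b) = (a/b^3)·f(n) with a/b^3 = 4^-2 < 1). Case 3: G(n) = Θ(f(n)) = Θ(n^3).

Case 3: G(n) = Θ(n^3)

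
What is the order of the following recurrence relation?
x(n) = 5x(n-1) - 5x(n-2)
The order is the largest lag k for which x(n-k) appears. Here the deepest term is x(n-2), so the order is 2.

Order 2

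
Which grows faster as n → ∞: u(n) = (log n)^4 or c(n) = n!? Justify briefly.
Comparing growth rates:
Growth-rate hierarchy: log n ≺ any polynomial ≺ any exponential cⁿ (c>1) ≺ n! ≺ nⁿ.
factorial dominates polylogarithmic (log n)^4 asymptotically.

c(n) grows faster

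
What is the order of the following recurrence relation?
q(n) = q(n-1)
The order is the largest lag k for which q(n-k) appears. Here the deepest term is q(n-1), so the order is 1.

Order 1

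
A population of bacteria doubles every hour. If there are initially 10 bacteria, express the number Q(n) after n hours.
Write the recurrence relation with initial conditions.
Each hour multiplies the count by 2, so the count after n hours depends only on the count after n-1 hours: Q(n) = 2 × Q(n-1). The starting count gives Q(0) = 10.
Unrolling n times gives the closed form Q(n) = 10 × 2ⁿ.

Q(n) = 2 × Q(n-1), Q(0) = 10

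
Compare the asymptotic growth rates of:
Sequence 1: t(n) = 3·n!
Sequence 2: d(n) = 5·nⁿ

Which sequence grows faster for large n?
Comparing growth rates:
Growth-rate hierarchy: log n ≺ any polynomial ≺ any exponential cⁿ (c>1) ≺ n! ≺ nⁿ.
super-exponential nⁿ dominates factorial asymptotically.

d(n) grows faster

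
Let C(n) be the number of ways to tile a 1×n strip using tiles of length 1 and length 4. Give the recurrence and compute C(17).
Condition on the last tile: it has length 1 (leaving a 1×(n-1) strip) or length 4 (leaving a 1×(n-4) strip), so C(n) = C(n-1) + C(n-4) (order-4 linear recurrence).
For 0 ≤ i < 4 only unit tiles fit, so C(i) = 1.
Iterating the recurrence: C(4) = 2, C(5) = 3, C(6) = 4, C(7) = 5, C(8) = 7, C(9) = 10, C(10) = 14, C(11) = 19, C(12) = 26, C(13) = 36, C(14) = 50, C(15) = 69, C(16) = 95, C(17) = 131.

C(n) = C(n-1) + C(n-4), with C(i) = 1 for 0 ≤ i < 4; C(17) = 131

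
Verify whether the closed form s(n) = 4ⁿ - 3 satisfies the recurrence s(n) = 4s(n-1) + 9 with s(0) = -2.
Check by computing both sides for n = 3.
From the recurrence with s(0) = -2:
  s(0) = -2, s(1) = 1, s(2) = 13, s(3) = 61
  so the recurrence gives s(3) = 61.
From the proposed closed form s(n) = 4ⁿ - 3:
  s(3) = 61.
Both sides give 61 at n = 3, and the initial condition(s) match, so the closed form is consistent.

Yes, the closed form is correct.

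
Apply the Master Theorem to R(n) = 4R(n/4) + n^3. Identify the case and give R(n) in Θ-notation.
Master Theorem template: R(n) = a·R(n/b) + f(n).
Here: a=4, b=4, f(n)=n^3
Compute log_b(a) = log_4(4) = 1.
f(n) = n^3 = Ω(n^(1+ε)) with ε = 2, and the regularity condition holds (a·f(n/b) = (a/b^3)·f(n) with a/b^3 = 4^-2 < 1). Case 3: R(n) = Θ(f(n)) = Θ(n^3).

Case 3: R(n) = Θ(n^3)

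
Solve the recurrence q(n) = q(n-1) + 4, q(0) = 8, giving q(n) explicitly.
Recurrence: q(n) = q(n-1) + 4, initial: q(0) = 8.
Each step adds 4, so q(n) = q(0) + 4n = 4n + 8.

q(n) = 4n + 8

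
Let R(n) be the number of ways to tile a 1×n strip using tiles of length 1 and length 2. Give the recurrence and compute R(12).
Condition on the last tile: it has length 1 (leaving a 1×(n-1) strip) or length 2 (leaving a 1×(n-2) strip), so R(n) = R(n-1) + R(n-2) (order-2 linear recurrence).
For 0 ≤ i < 2 only unit tiles fit, so R(i) = 1.
Iterating the recurrence: R(2) = 2, R(3) = 3, R(4) = 5, R(5) = 8, R(6) = 13, R(7) = 21, R(8) = 34, R(9) = 55, R(10) = 89, R(11) = 144, R(12) = 233.

R(n) = R(n-1) + R(n-2), with R(i) = 1 for 0 ≤ i < 2; R(12) = 233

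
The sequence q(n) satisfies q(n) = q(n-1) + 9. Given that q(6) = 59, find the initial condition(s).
q(6) = q(0) + 6·9, so q(0) = 59 - 54 = 5.

q(0) = 5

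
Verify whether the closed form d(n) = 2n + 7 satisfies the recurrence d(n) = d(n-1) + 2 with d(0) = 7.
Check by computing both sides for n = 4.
From the recurrence with d(0) = 7:
  d(0) = 7, d(1) = 9, d(2) = 11, d(3) = 13, d(4) = 15
  so the recurrence gives d(4) = 15.
From the proposed closed form d(n) = 2n + 7:
  d(4) = 15.
Both sides give 15 at n = 4, and the initial condition(s) match, so the closed form is consistent.

Yes, the closed form is correct.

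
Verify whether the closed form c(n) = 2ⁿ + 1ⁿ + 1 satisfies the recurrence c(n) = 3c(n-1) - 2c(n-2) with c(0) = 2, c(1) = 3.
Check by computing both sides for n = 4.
From the recurrence with c(0) = 2, c(1) = 3:
  c(0) = 2, c(1) = 3, c(2) = 5, c(3) = 9, c(4) = 17
  so the recurrence gives c(4) = 17.
From the proposed closed form c(n) = 2ⁿ + 1ⁿ + 1:
  c(4) = 18.
The recurrence gives 17 but the closed form gives 18, so the closed form does not satisfy the recurrence.

No, the closed form is incorrect.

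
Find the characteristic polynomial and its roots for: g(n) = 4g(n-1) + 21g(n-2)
Substitute g(n) = rⁿ and divide through by rⁿ⁻²: r² - 4r - 21 = 0
Factor: (r + 3)(r - 7) = 0, so r = -3, 7.
General solution: g(n) = A·(-3)ⁿ + B·7ⁿ

Characteristic: r² - 4r - 21 = 0, Roots: r = -3, 7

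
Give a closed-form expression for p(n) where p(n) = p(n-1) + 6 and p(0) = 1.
Recurrence: p(n) = p(n-1) + 6, initial: p(0) = 1.
Each step adds 6, so p(n) = p(0) + 6n = 6n + 1.

p(n) = 6n + 1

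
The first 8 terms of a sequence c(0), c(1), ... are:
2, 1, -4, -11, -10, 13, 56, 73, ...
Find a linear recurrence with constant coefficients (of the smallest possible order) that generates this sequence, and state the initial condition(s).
Look for the lowest-order linear relation among consecutive terms.
Observation: c(n) - 2·c(n-1) - (-3)·c(n-2) = 0 holds for the shown terms, and no order-1 relation c(n) = α·c(n-1) + β fits.
Check at n=3: 2·-4 + (-3)·1 = -11. ✓

c(n) = 2c(n-1) - 3c(n-2), c(0) = 2, c(1) = 1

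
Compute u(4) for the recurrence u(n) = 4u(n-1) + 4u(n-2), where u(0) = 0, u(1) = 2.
Computing the sequence terms:
0, 2, 8, 40, 192

192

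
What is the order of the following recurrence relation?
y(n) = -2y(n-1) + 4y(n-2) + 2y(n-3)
The order is the largest lag k for which y(n-k) appears. Here the deepest term is y(n-3), so the order is 3.

Order 3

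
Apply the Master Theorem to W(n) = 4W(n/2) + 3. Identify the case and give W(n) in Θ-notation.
Master Theorem template: W(n) = a·W(n/b) + f(n).
Here: a=4, b=2, f(n)=3
Compute log_b(a) = log_2(4) = 2.
f(n) = 3 = O(n^(2-ε)) with ε = 2. Case 1: W(n) = Θ(n^log_b(a)) = Θ(n^2).

Case 1: W(n) = Θ(n^2)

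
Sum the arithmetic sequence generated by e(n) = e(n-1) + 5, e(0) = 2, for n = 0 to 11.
Computing the sequence terms: 2, 7, 12, 17, 22, 27, 32, 37, 42, 47, 52, 57
Adding these values together:

354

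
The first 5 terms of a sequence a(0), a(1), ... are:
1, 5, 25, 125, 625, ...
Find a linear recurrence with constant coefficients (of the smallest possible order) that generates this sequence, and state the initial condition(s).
Look for the lowest-order linear relation among consecutive terms.
Observation: each term is 5× the previous.
Check at n=2: 5·5 = 25. ✓

a(n) = 5 × a(n-1), a(0) = 1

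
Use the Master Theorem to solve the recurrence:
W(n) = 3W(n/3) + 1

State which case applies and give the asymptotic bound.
Master Theorem template: W(n) = a·W(n/b) + f(n).
Here: a=3, b=3, f(n)=1
Compute log_b(a) = log_3(3) = 1.
f(n) = 1 = O(n^(1-ε)) with ε = 1. Case 1: W(n) = Θ(n^log_b(a)) = Θ(n).

Case 1: W(n) = Θ(n)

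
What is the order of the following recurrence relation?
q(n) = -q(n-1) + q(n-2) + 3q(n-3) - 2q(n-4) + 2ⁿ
The order is the largest lag k for which q(n-k) appears. Here the deepest term is q(n-4) (the 2ⁿ term is non-homogeneous and does not affect the order), so the order is 4.

Order 4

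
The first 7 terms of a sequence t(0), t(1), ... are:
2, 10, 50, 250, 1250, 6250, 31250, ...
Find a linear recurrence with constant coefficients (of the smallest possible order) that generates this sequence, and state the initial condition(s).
Look for the lowest-order linear relation among consecutive terms.
Observation: each term is 5× the previous.
Check at n=2: 5·10 = 50. ✓

t(n) = 5 × t(n-1), t(0) = 2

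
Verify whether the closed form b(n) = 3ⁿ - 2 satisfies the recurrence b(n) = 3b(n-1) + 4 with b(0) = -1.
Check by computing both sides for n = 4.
From the recurrence with b(0) = -1:
  b(0) = -1, b(1) = 1, b(2) = 7, b(3) = 25, b(4) = 79
  so the recurrence gives b(4) = 79.
From the proposed closed form b(n) = 3ⁿ - 2:
  b(4) = 79.
Both sides give 79 at n = 4, and the initial condition(s) match, so the closed form is consistent.

Yes, the closed form is correct.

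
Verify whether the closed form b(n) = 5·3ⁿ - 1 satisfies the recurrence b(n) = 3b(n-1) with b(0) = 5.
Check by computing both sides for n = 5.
From the recurrence with b(0) = 5:
  b(0) = 5, b(1) = 15, b(2) = 45, b(3) = 135, b(4) = 405, b(5) = 1215
  so the recurrence gives b(5) = 1215.
From the proposed closed form b(n) = 5·3ⁿ - 1:
  b(5) = 1214.
The recurrence gives 1215 but the closed form gives 1214, so the closed form does not satisfy the recurrence.

No, the closed form is incorrect.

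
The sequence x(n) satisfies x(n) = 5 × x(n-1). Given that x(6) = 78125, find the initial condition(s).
In general x(n) = 5ⁿ · x(0). At n = 6: x(0) = x(6) / 5^6 = 78125 / 15625 = 5.

x(0) = 5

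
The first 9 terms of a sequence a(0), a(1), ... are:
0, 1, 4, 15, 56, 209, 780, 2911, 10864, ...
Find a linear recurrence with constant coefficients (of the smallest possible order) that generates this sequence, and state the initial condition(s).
Look for the lowest-order linear relation among consecutive terms.
Observation: a(n) - 4·a(n-1) - (-1)·a(n-2) = 0 holds for the shown terms, and no order-1 relation a(n) = α·a(n-1) + β fits.
Check at n=3: 4·4 + (-1)·1 = 15. ✓

a(n) = 4a(n-1) - a(n-2), a(0) = 0, a(1) = 1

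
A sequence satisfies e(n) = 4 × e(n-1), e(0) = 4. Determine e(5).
Computing step by step:
e(0) = 4
e(1) = 4 × 4 = 16
e(2) = 4 × 16 = 64
e(3) = 4 × 64 = 256
e(4) = 4 × 256 = 1024
e(5) = 4 × 1024 = 4096

4096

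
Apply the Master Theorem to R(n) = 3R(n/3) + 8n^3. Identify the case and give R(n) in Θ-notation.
Master Theorem template: R(n) = a·R(n/b) + f(n).
Here: a=3, b=3, f(n)=8n^3
Compute log_b(a) = log_3(3) = 1.
f(n) = 8n^3 = Ω(n^(1+ε)) with ε = 2, and the regularity condition holds (a·f(n/b) = (a/b^3)·f(n) with a/b^3 = 3^-2 < 1). Case 3: R(n) = Θ(f(n)) = Θ(n^3).

Case 3: R(n) = Θ(n^3)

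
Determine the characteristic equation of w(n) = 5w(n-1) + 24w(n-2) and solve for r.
Substitute w(n) = rⁿ and divide through by rⁿ⁻²: r² - 5r - 24 = 0
Factor: (r + 3)(r - 8) = 0, so r = -3, 8.
General solution: w(n) = A·(-3)ⁿ + B·8ⁿ

Characteristic: r² - 5r - 24 = 0, Roots: r = -3, 8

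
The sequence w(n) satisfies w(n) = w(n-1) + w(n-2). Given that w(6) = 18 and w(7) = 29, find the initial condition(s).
Work backwards using w(k) = w(k+2) - w(k+1):
w(5) = w(7) - w(6) = 29 - 18 = 11
w(4) = w(6) - w(5) = 18 - 11 = 7
w(3) = w(5) - w(4) = 11 - 7 = 4
w(2) = w(4) - w(3) = 7 - 4 = 3
w(1) = w(3) - w(2) = 4 - 3 = 1
w(0) = w(2) - w(1) = 3 - 1 = 2

w(0) = 2, w(1) = 1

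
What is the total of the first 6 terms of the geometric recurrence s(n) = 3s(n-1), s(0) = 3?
Computing the sequence terms: 3, 9, 27, 81, 243, 729
Adding these values together:

1092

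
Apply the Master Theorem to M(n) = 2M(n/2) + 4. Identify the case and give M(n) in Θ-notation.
Master Theorem template: M(n) = a·M(n/b) + f(n).
Here: a=2, b=2, f(n)=4
Compute log_b(a) = log_2(2) = 1.
f(n) = 4 = O(n^(1-ε)) with ε = 1. Case 1: M(n) = Θ(n^log_b(a)) = Θ(n).

Case 1: M(n) = Θ(n)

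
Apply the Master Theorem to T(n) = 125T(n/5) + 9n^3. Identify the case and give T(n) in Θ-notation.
Master Theorem template: T(n) = a·T(n/b) + f(n).
Here: a=125, b=5, f(n)=9n^3
Compute log_b(a) = log_5(125) = 3.
f(n) = 9n^3 = Θ(n^3). Case 2: T(n) = Θ(n^3 log n).

Case 2: T(n) = Θ(n^3 log n)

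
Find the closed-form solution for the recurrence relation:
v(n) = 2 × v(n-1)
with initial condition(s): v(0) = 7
Recurrence: v(n) = 2 × v(n-1), initial: v(0) = 7.
Each term is 2 times the previous, so this is geometric with ratio 2. After n steps: v(n) = v(0)·2ⁿ = 7·2ⁿ.

v(n) = 7·2ⁿ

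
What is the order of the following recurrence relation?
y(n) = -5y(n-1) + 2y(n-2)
The order is the largest lag k for which y(n-k) appears. Here the deepest term is y(n-2), so the order is 2.

Order 2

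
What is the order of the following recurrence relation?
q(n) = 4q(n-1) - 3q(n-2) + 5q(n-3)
The order is the largest lag k for which q(n-k) appears. Here the deepest term is q(n-3), so the order is 3.

Order 3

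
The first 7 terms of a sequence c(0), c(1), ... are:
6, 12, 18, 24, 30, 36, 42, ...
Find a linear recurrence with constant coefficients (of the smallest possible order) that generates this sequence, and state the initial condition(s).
Look for the lowest-order linear relation among consecutive terms.
Observation: consecutive differences are constant (= 6).
Check at n=2: 1·12 + 6 = 18. ✓

c(n) = c(n-1) + 6, c(0) = 6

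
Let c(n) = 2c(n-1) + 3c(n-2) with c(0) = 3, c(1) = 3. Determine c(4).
Computing the sequence terms:
3, 3, 15, 39, 123

123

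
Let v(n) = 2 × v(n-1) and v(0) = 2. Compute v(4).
Computing step by step:
v(0) = 2
v(1) = 2 × 2 = 4
v(2) = 2 × 4 = 8
v(3) = 2 × 8 = 16
v(4) = 2 × 16 = 32

32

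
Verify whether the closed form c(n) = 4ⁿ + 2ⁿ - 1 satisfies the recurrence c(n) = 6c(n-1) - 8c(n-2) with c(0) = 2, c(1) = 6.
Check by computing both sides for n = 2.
From the recurrence with c(0) = 2, c(1) = 6:
  c(0) = 2, c(1) = 6, c(2) = 20
  so the recurrence gives c(2) = 20.
From the proposed closed form c(n) = 4ⁿ + 2ⁿ - 1:
  c(2) = 19.
The recurrence gives 20 but the closed form gives 19, so the closed form does not satisfy the recurrence.

No, the closed form is incorrect.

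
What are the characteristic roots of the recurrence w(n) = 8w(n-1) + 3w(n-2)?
Substitute w(n) = rⁿ and divide through by rⁿ⁻²: r² - 8r - 3 = 0
Discriminant: 8² + 4·3 = 76, not a perfect square, so by the quadratic formula r = (8 ± √76)/2.
General solution: w(n) = A·r₁ⁿ + B·r₂ⁿ where r₁,r₂ = (8 ± √76)/2

Characteristic: r² - 8r - 3 = 0, Roots: r = (8 ± √76)/2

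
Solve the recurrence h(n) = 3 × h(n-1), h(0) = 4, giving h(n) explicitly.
Recurrence: h(n) = 3 × h(n-1), initial: h(0) = 4.
Each term is 3 times the previous, so this is geometric with ratio 3. After n steps: h(n) = h(0)·3ⁿ = 4·3ⁿ.

h(n) = 4·3ⁿ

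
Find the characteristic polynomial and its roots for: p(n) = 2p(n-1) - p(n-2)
Substitute p(n) = rⁿ and divide through by rⁿ⁻²: r² - 2r + 1 = 0
Factor: (r - 1)² = 0, so r = 1 (double root).
General solution: p(n) = (A + Bn)·1ⁿ

Characteristic: r² - 2r + 1 = 0, Roots: r = 1 (double root)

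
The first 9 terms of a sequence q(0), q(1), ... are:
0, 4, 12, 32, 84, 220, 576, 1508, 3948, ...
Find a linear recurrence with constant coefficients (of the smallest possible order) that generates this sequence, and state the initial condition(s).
Look for the lowest-order linear relation among consecutive terms.
Observation: q(n) - 3·q(n-1) - (-1)·q(n-2) = 0 holds for the shown terms, and no order-1 relation q(n) = α·q(n-1) + β fits.
Check at n=3: 3·12 + (-1)·4 = 32. ✓

q(n) = 3q(n-1) - q(n-2), q(0) = 0, q(1) = 4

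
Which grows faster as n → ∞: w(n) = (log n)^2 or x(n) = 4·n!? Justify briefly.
Comparing growth rates:
Growth-rate hierarchy: log n ≺ any polynomial ≺ any exponential cⁿ (c>1) ≺ n! ≺ nⁿ.
factorial dominates polylogarithmic (log n)^2 asymptotically.

x(n) grows faster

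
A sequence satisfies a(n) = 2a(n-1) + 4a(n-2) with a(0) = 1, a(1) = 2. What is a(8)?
Computing the sequence terms:
1, 2, 8, 24, 80, 256, 832, 2688, 8704

8704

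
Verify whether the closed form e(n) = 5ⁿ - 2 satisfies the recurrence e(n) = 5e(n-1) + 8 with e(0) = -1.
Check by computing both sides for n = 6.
From the recurrence with e(0) = -1:
  e(0) = -1, e(1) = 3, e(2) = 23, e(3) = 123, e(4) = 623, e(5) = 3123, e(6) = 15623
  so the recurrence gives e(6) = 15623.
From the proposed closed form e(n) = 5ⁿ - 2:
  e(6) = 15623.
Both sides give 15623 at n = 6, and the initial condition(s) match, so the closed form is consistent.

Yes, the closed form is correct.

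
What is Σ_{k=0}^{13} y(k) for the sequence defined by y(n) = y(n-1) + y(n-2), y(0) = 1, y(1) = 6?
Computing the sequence terms: 1, 6, 7, 13, 20, 33, 53, 86, 139, 225, 364, 589, 953, 1542
Adding these values together:

4031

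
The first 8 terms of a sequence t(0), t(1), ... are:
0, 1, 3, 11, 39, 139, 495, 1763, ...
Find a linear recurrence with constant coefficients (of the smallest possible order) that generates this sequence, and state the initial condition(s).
Look for the lowest-order linear relation among consecutive terms.
Observation: t(n) - 3·t(n-1) - (2)·t(n-2) = 0 holds for the shown terms, and no order-1 relation t(n) = α·t(n-1) + β fits.
Check at n=3: 3·3 + (2)·1 = 11. ✓

t(n) = 3t(n-1) + 2t(n-2), t(0) = 0, t(1) = 1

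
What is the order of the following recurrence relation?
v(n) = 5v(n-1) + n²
The order is the largest lag k for which v(n-k) appears. Here the deepest term is v(n-1) (the n² term is non-homogeneous and does not affect the order), so the order is 1.

Order 1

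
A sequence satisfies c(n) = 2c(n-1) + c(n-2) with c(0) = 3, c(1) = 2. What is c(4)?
Computing the sequence terms:
3, 2, 7, 16, 39

39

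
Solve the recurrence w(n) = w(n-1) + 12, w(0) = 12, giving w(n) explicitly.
Recurrence: w(n) = w(n-1) + 12, initial: w(0) = 12.
Each step adds 12, so w(n) = w(0) + 12n = 12n + 12.

w(n) = 12n + 12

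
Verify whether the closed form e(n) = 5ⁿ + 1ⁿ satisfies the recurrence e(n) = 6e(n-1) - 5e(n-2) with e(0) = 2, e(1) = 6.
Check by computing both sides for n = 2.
From the recurrence with e(0) = 2, e(1) = 6:
  e(0) = 2, e(1) = 6, e(2) = 26
  so the recurrence gives e(2) = 26.
From the proposed closed form e(n) = 5ⁿ + 1ⁿ:
  e(2) = 26.
Both sides give 26 at n = 2, and the initial condition(s) match, so the closed form is consistent.

Yes, the closed form is correct.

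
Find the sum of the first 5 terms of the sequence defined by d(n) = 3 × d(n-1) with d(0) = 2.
Computing the sequence terms: 2, 6, 18, 54, 162
Adding these values together:

242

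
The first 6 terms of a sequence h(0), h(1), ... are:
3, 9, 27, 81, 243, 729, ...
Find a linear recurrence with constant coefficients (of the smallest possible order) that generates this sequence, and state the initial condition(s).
Look for the lowest-order linear relation among consecutive terms.
Observation: each term is 3× the previous.
Check at n=2: 3·9 = 27. ✓

h(n) = 3 × h(n-1), h(0) = 3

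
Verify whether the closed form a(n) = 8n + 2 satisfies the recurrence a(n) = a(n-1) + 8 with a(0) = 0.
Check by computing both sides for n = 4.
From the recurrence with a(0) = 0:
  a(0) = 0, a(1) = 8, a(2) = 16, a(3) = 24, a(4) = 32
  so the recurrence gives a(4) = 32.
From the proposed closed form a(n) = 8n + 2:
  a(4) = 34.
The recurrence gives 32 but the closed form gives 34, so the closed form does not satisfy the recurrence.

No, the closed form is incorrect.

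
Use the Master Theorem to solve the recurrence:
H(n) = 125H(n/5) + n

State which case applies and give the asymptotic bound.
Master Theorem template: H(n) = a·H(n/b) + f(n).
Here: a=125, b=5, f(n)=n
Compute log_b(a) = log_5(125) = 3.
f(n) = n = O(n^(3-ε)) with ε = 2. Case 1: H(n) = Θ(n^log_b(a)) = Θ(n^3).

Case 1: H(n) = Θ(n^3)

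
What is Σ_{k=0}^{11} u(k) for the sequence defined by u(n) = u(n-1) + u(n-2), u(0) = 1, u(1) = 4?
Computing the sequence terms: 1, 4, 5, 9, 14, 23, 37, 60, 97, 157, 254, 411
Adding these values together:

1072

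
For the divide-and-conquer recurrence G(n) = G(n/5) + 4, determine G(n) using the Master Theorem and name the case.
Master Theorem template: G(n) = a·G(n/b) + f(n).
Here: a=1, b=5, f(n)=4
Compute log_b(a) = log_5(1) = 0.
f(n) = 4 = Θ(1). Case 2: G(n) = Θ(log n).

Case 2: G(n) = Θ(log n)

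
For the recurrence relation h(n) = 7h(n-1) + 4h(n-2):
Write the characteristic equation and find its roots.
Substitute h(n) = rⁿ and divide through by rⁿ⁻²: r² - 7r - 4 = 0
Discriminant: 7² + 4·4 = 65, not a perfect square, so by the quadratic formula r = (7 ± √65)/2.
General solution: h(n) = A·r₁ⁿ + B·r₂ⁿ where r₁,r₂ = (7 ± √65)/2

Characteristic: r² - 7r - 4 = 0, Roots: r = (7 ± √65)/2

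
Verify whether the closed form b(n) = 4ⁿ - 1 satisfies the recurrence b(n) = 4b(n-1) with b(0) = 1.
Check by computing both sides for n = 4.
From the recurrence with b(0) = 1:
  b(0) = 1, b(1) = 4, b(2) = 16, b(3) = 64, b(4) = 256
  so the recurrence gives b(4) = 256.
From the proposed closed form b(n) = 4ⁿ - 1:
  b(4) = 255.
The recurrence gives 256 but the closed form gives 255, so the closed form does not satisfy the recurrence.

No, the closed form is incorrect.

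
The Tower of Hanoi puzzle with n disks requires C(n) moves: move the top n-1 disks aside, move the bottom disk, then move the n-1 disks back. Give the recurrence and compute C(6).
Moving n disks = move the top n-1 disks aside (C(n-1) moves) + move the largest disk (1 move) + move the n-1 disks back on top (C(n-1) moves), so C(n) = 2C(n-1) + 1, with C(1) = 1 (a single disk takes one move).
First terms: 1, 3, 7, 15, 31, 63, … — each is one less than a power of 2. Indeed C(n) + 1 = 2(C(n-1) + 1) with C(1) + 1 = 2, so C(n) + 1 = 2ⁿ and C(n) = 2ⁿ - 1.
Hence C(6) = 2^6 - 1 = 64 - 1 = 63.

C(n) = 2C(n-1) + 1, C(1) = 1; C(6) = 63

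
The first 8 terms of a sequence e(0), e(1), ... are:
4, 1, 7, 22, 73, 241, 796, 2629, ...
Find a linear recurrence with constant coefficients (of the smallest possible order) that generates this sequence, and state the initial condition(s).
Look for the lowest-order linear relation among consecutive terms.
Observation: e(n) - 3·e(n-1) - (1)·e(n-2) = 0 holds for the shown terms, and no order-1 relation e(n) = α·e(n-1) + β fits.
Check at n=3: 3·7 + (1)·1 = 22. ✓

e(n) = 3e(n-1) + e(n-2), e(0) = 4, e(1) = 1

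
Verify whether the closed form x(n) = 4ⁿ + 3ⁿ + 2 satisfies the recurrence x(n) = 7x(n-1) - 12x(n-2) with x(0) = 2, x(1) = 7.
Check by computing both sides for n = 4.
From the recurrence with x(0) = 2, x(1) = 7:
  x(0) = 2, x(1) = 7, x(2) = 25, x(3) = 91, x(4) = 337
  so the recurrence gives x(4) = 337.
From the proposed closed form x(n) = 4ⁿ + 3ⁿ + 2:
  x(4) = 339.
The recurrence gives 337 but the closed form gives 339, so the closed form does not satisfy the recurrence.

No, the closed form is incorrect.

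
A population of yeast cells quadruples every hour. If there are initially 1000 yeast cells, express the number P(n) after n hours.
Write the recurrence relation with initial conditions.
Each hour multiplies the count by 4, so the count after n hours depends only on the count after n-1 hours: P(n) = 4 × P(n-1). The starting count gives P(0) = 1000.
Unrolling n times gives the closed form P(n) = 1000 × 4ⁿ.

P(n) = 4 × P(n-1), P(0) = 1000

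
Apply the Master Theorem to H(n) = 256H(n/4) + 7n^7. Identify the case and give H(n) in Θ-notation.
Master Theorem template: H(n) = a·H(n/b) + f(n).
Here: a=256, b=4, f(n)=7n^7
Compute log_b(a) = log_4(256) = 4.
f(n) = 7n^7 = Ω(n^(4+ε)) with ε = 3, and the regularity condition holds (a·f(n/b) = (a/b^7)·f(n) with a/b^7 = 4^-3 < 1). Case 3: H(n) = Θ(f(n)) = Θ(n^7).

Case 3: H(n) = Θ(n^7)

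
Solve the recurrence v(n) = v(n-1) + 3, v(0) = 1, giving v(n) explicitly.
Recurrence: v(n) = v(n-1) + 3, initial: v(0) = 1.
Each step adds 3, so v(n) = v(0) + 3n = 3n + 1.

v(n) = 3n + 1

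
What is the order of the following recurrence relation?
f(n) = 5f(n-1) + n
The order is the largest lag k for which f(n-k) appears. Here the deepest term is f(n-1) (the n term is non-homogeneous and does not affect the order), so the order is 1.

Order 1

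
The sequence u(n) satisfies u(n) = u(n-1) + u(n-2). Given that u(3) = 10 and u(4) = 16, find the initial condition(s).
Work backwards using u(k) = u(k+2) - u(k+1):
u(2) = u(4) - u(3) = 16 - 10 = 6
u(1) = u(3) - u(2) = 10 - 6 = 4
u(0) = u(2) - u(1) = 6 - 4 = 2

u(0) = 2, u(1) = 4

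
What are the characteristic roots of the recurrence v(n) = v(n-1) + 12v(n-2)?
Substitute v(n) = rⁿ and divide through by rⁿ⁻²: r² - r - 12 = 0
Factor: (r + 3)(r - 4) = 0, so r = -3, 4.
General solution: v(n) = A·(-3)ⁿ + B·4ⁿ

Characteristic: r² - r - 12 = 0, Roots: r = -3, 4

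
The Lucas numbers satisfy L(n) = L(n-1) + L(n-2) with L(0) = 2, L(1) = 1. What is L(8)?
Computing the sequence terms:
2, 1, 3, 4, 7, 11, 18, 29, 47

47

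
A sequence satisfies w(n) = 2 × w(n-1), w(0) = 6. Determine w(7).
Computing step by step:
w(0) = 6
w(1) = 2 × 6 = 12
w(2) = 2 × 12 = 24
w(3) = 2 × 24 = 48
w(4) = 2 × 48 = 96
w(5) = 2 × 96 = 192
w(6) = 2 × 192 = 384
w(7) = 2 × 384 = 768

768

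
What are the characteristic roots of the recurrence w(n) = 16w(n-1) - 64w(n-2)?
Substitute w(n) = rⁿ and divide through by rⁿ⁻²: r² - 16r + 64 = 0
Factor: (r - 8)² = 0, so r = 8 (double root).
General solution: w(n) = (A + Bn)·8ⁿ

Characteristic: r² - 16r + 64 = 0, Roots: r = 8 (double root)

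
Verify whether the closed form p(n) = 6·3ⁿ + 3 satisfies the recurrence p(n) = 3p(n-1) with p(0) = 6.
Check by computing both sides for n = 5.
From the recurrence with p(0) = 6:
  p(0) = 6, p(1) = 18, p(2) = 54, p(3) = 162, p(4) = 486, p(5) = 1458
  so the recurrence gives p(5) = 1458.
From the proposed closed form p(n) = 6·3ⁿ + 3:
  p(5) = 1461.
The recurrence gives 1458 but the closed form gives 1461, so the closed form does not satisfy the recurrence.

No, the closed form is incorrect.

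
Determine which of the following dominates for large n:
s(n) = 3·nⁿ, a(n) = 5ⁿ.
Comparing growth rates:
Growth-rate hierarchy: log n ≺ any polynomial ≺ any exponential cⁿ (c>1) ≺ n! ≺ nⁿ.
super-exponential nⁿ dominates exponential base 5 asymptotically.

s(n) grows faster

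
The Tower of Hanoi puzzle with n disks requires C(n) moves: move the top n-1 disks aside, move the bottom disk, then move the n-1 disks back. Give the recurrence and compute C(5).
Moving n disks = move the top n-1 disks aside (C(n-1) moves) + move the largest disk (1 move) + move the n-1 disks back on top (C(n-1) moves), so C(n) = 2C(n-1) + 1, with C(1) = 1 (a single disk takes one move).
First terms: 1, 3, 7, 15, 31, … — each is one less than a power of 2. Indeed C(n) + 1 = 2(C(n-1) + 1) with C(1) + 1 = 2, so C(n) + 1 = 2ⁿ and C(n) = 2ⁿ - 1.
Hence C(5) = 2^5 - 1 = 32 - 1 = 31.

C(n) = 2C(n-1) + 1, C(1) = 1; C(5) = 31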